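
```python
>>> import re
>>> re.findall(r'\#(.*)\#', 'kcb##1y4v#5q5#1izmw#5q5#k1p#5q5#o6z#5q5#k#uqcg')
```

Walking the string: at [3:42] match '##1y4v#5q5#1izmw#5q5#k1p#5q5#o6z#5q5#k#', group 1 = '#1y4v#5q5#1izmw#5q5#k1p#5q5#o6z#5q5#k'.
One capturing group, so `findall` returns just the captured substring from the one match — 1 in all.

['#1y4v#5q5#1izmw#5q5#k1p#5q5#o6z#5q5#k']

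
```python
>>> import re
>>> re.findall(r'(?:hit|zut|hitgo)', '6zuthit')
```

['zut', 'hit']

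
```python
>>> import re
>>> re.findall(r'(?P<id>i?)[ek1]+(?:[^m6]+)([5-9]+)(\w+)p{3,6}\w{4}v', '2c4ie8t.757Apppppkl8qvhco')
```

[('i', '7', 'App')]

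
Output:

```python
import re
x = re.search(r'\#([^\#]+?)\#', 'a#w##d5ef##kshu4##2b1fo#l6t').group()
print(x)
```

#w#

The match spans [1:4] → '#w#'.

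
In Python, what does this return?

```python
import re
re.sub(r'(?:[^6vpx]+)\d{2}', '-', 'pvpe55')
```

Pattern: one or more of any character except [6vpx] (non-capturing group); then exactly 2 of a digit.
Matches: at [3:6] → 'e55'.
Each match is replaced by '-'.

'pvp-'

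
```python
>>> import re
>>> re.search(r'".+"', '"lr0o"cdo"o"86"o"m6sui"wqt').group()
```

'"lr0o"cdo"o"86"o"m6sui"'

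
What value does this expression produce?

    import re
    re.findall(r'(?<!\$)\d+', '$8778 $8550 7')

['778', '550', '7']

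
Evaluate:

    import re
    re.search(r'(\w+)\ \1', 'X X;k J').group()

'X X'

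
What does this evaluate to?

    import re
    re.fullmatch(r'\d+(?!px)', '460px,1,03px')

None

`fullmatch` succeeds only if the pattern covers the string from start to end.
Here the pattern can't cover the whole string, so the call returns None.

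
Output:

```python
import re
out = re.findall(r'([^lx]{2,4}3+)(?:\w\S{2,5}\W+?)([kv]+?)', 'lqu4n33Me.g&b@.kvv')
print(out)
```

The pattern matches 2 to 4 of any character except [lx], then one or more of the literal '3' (captured); then a word character, then 2 to 5 of a non-whitespace character, then one or more of a non-word character (lazy) (non-capturing group); then one or more of one of [kv] (lazy) (captured).
Matches: at [1:16] match 'qu4n33Me.g&b@.k', groups = ('qu4n33', 'k').
With 2 capturing groups, `findall` returns a 2-tuple per match.

[('qu4n33', 'k')]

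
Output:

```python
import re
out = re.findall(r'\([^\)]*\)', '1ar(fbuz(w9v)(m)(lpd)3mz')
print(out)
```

Walking the string: at [3:13] → '(fbuz(w9v)'; at [13:16] → '(m)'; at [16:21] → '(lpd)'.
With no groups in the pattern, `findall` gives back each whole match — 3 here.

['(fbuz(w9v)', '(m)', '(lpd)']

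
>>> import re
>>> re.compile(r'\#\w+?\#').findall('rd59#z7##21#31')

No capturing groups, so `findall` returns the 2 full match strings.

['#z7#', '#21#']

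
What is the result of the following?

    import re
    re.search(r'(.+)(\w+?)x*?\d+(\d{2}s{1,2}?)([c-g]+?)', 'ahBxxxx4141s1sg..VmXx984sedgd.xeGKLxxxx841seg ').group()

The pattern matches one or more of any character (captured); then one or more of a word character (lazy) (captured); then zero or more of the literal 'x' (lazy), then one or more of a digit; then exactly 2 of a digit, then 1 to 2 of the literal 's' (lazy) (captured); then one or more of a character in [c-g] (lazy) (captured).
A `+?`/`*?`/`{m,n}?` starts at its minimum and grows only as far as needed for what follows to match.
`search` walks the string left to right and returns the first match it finds.
The match spans [0:44] → 'ahBxxxx4141s1sg..VmXx984sedgd.xeGKLxxxx841se'.
Captured: group 1 = 'ahBxxxx4141s1sg..VmXx984sedgd.xeGKLxxx', group 2 = 'x', group 3 = '41s', group 4 = 'e'.

'ahBxxxx4141s1sg..VmXx984sedgd.xeGKLxxxx841se'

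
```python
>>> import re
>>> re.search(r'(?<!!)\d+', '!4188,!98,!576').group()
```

'188'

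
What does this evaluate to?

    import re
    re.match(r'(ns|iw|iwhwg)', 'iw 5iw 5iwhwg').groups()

`re.match` only tries the pattern at the start of the string.
The match spans [0:2] → 'iw'.
Captured: group 1 = 'iw'.

('iw',)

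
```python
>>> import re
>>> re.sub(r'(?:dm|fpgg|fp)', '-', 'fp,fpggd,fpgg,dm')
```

Branches in `(...|...)` are attempted left-to-right; the first branch that allows the whole pattern to succeed is taken.
Matches: at [0:2] → 'fp'; at [3:7] → 'fpgg'; at [9:13] → 'fpgg'; at [14:16] → 'dm'.
`sub` substitutes '-' at each match site.

'-,-d,-,-'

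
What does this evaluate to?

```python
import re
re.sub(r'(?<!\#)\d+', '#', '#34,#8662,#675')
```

`(?!…)`/`(?<!…)` only lets a position through if the neighbouring text does NOT match; no characters are consumed.
Matches: at [2:3] → '4'; at [6:9] → '662'; at [12:14] → '75'.
Every occurrence is swapped for '#'.

'#3#,#8#,#6#'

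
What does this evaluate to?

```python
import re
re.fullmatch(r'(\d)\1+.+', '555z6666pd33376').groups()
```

The backreference `\1` re-matches whatever the first group consumed, character for character.
`fullmatch` succeeds only if the pattern covers the string from start to end.
The match spans [0:15] → '555z6666pd33376'.
Captured: group 1 = '5'.

('5',)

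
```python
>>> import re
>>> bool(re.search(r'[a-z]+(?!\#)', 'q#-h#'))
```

The negative lookahead/lookbehind blocks any match where the forbidden context is present.
Unlike `match`, `search` isn't anchored — it looks for the pattern anywhere in the string.
Here no position works, so the call returns None, and `bool(None)` is False.

False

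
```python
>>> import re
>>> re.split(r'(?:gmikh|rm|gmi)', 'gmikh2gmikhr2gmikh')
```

Alternation isn't longest-match — the leftmost alternative that fits at this position is chosen.
The string is cut at each match, leaving 4 pieces.

['', '2', 'r2', '']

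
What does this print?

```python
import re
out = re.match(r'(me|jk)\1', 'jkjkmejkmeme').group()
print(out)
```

With `match`, the pattern is implicitly anchored at the beginning.
The match spans [0:4] → 'jkjk'.

jkjk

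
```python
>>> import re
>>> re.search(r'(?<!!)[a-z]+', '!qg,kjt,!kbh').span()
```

The negative lookahead/lookbehind blocks any match where the forbidden context is present.
The match spans [2:3] → 'g'.

(2, 3)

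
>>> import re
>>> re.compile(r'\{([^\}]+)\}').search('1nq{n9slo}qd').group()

`search` walks the string left to right and returns the first match it finds.
The match spans [3:10] → '{n9slo}'.
Captured: group 1 = 'n9slo'.

'{n9slo}'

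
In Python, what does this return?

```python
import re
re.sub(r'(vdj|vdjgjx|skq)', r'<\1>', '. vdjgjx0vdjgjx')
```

'. <vdj>gjx0<vdj>gjx'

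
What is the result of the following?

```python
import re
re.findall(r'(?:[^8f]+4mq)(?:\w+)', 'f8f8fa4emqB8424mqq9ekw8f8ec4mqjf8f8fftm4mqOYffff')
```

['424mqq9ekw8f8ec4mqjf8f8fftm4mqOYffff']

The pattern matches one or more of any character except [8f], then the literal '4mq' (non-capturing group); then one or more of a word character (non-capturing group).
Since nothing is captured, `findall` lists the 1 matched substring directly.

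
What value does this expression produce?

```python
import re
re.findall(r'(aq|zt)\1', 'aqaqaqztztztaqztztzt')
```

['aq', 'zt', 'zt']

After group 1 captures some text, `\1` only succeeds where that same text appears again.
Matches: at [0:4] match 'aqaq', group 1 = 'aq'; at [6:10] match 'ztzt', group 1 = 'zt'; at [14:18] match 'ztzt', group 1 = 'zt'.
`findall` collects group 1 from each match (3 total).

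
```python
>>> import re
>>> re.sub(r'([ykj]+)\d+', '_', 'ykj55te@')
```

'_te@'

Each match is replaced by '_'.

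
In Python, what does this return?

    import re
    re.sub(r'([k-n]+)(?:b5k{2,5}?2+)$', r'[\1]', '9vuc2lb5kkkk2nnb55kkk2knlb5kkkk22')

Each match is replaced using the text its own group 1 captured.

'9vuc2lb5kkkk2nnb55kkk2[knl]'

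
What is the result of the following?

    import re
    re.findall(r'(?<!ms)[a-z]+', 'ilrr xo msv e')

A negative assertion filters positions out without eating any characters.
Scanning left to right: at [0:4] → 'ilrr'; at [5:7] → 'xo'; at [8:11] → 'msv'; at [12:13] → 'e'.
With no groups in the pattern, `findall` gives back each whole match — 4 here.

['ilrr', 'xo', 'msv', 'e']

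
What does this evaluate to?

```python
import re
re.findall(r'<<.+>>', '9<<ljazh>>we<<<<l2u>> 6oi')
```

['<<ljazh>>we<<<<l2u>>']

Scanning left to right: at [1:21] → '<<ljazh>>we<<<<l2u>>'.
No capturing groups, so `findall` returns the 1 full match string.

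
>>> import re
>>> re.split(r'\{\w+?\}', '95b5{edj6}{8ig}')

['95b5', '', '']

Each match becomes a cut point; 3 segments remain.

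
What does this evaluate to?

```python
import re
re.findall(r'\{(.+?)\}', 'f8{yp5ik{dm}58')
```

['yp5ik{dm']

Walking the string: at [2:12] match '{yp5ik{dm}', group 1 = 'yp5ik{dm'.
One capturing group, so `findall` returns just the captured substring from the one match — 1 in all.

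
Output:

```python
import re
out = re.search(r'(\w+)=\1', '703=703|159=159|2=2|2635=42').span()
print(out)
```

The backreference `\1` re-matches whatever the first group consumed, character for character.
`re.search` tries every starting position until one works.
The match spans [0:7] → '703=703'.
Captured: group 1 = '703'.

(0, 7)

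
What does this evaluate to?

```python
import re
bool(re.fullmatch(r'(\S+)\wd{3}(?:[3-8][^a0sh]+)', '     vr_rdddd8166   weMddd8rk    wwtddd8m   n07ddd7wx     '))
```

False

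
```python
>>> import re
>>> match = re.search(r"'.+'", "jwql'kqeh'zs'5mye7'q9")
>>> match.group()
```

"'kqeh'zs'5mye7'"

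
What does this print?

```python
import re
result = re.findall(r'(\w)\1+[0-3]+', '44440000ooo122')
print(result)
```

['4', 'o']

`\1` has to match the exact text group 1 already captured.
Scanning left to right: at [0:8] match '44440000', group 1 = '4'; at [8:14] match 'ooo122', group 1 = 'o'.
One capturing group, so `findall` returns just the captured substring from each match — 2 in all.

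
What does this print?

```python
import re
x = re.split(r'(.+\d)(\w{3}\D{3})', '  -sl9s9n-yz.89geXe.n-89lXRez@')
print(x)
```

['', '  -sl9s9n-yz.89geXe.n-89', 'lXRez@', '']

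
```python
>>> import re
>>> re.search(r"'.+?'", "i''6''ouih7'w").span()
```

(1, 5)

`search` walks the string left to right and returns the first match it finds.
The match spans [1:5] → "''6'".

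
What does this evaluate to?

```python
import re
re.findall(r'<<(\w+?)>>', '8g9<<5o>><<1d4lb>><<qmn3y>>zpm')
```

['5o', '1d4lb', 'qmn3y']

Because there's exactly one group, `findall` drops the full match and keeps group 1 from each hit.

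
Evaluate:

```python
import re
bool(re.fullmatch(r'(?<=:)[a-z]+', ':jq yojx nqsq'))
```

`re.fullmatch` is like wrapping the pattern in `^…$` (in single-line mode).
Here the string isn't matched end-to-end, so the call returns None, and `bool(None)` is False.

False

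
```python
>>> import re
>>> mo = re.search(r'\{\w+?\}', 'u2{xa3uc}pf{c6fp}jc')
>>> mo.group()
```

'{xa3uc}'

`search` walks the string left to right and returns the first match it finds.
The match spans [2:9] → '{xa3uc}'.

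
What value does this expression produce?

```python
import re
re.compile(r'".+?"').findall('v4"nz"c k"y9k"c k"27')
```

Because the quantifier is non-greedy, it stops expanding at the earliest point where the rest of the pattern can succeed.
Walking the string: at [2:6] → '"nz"'; at [9:14] → '"y9k"'.
`findall` yields the raw match text (2 of them) because the pattern has no groups.

['"nz"', '"y9k"']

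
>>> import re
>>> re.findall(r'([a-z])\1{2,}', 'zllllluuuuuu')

['l', 'u']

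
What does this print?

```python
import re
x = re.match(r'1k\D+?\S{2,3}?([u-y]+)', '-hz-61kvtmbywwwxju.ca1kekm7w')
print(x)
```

With `match`, the pattern is implicitly anchored at the beginning.
Here position 0 doesn't satisfy it, so the call returns None.

None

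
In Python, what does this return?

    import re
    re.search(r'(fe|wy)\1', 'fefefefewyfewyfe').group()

'fefe'

The backreference `\1` re-matches whatever the first group consumed, character for character.
The match spans [0:4] → 'fefe'.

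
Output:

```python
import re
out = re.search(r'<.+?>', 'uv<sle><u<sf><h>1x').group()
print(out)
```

The match spans [2:7] → '<sle>'.

<sle>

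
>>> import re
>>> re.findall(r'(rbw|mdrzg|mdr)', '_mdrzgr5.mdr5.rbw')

['mdrzg', 'mdr', 'rbw']

Alternation tries branches left to right and keeps the first one that lets the overall match succeed at that position.
Scanning left to right: at [1:6] match 'mdrzg', group 1 = 'mdrzg'; at [9:12] match 'mdr', group 1 = 'mdr'; at [14:17] match 'rbw', group 1 = 'rbw'.
With a single group, `findall` returns only what that group captured — 3 items.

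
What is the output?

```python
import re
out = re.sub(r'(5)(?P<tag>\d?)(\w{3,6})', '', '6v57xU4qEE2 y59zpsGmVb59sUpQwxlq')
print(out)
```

6v2 yblq

Pattern: a literal '5' (captured); then optionally a digit (captured as 'tag'); then 3 to 6 of a word character (captured).
Matches: at [2:10] → '57xU4qEE'; at [13:21] → '59zpsGmV'; at [22:30] → '59sUpQwx'.
Every occurrence is swapped for ''.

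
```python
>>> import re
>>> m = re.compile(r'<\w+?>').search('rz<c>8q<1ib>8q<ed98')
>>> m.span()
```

`re.search` tries every starting position until one works.
The match spans [2:5] → '<c>'.

(2, 5)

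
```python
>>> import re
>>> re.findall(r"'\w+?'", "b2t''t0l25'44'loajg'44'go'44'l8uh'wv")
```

["'t0l25'", "'loajg'", "'go'", "'l8uh'"]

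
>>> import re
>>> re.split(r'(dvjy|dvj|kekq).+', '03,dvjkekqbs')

Matches to split on: at [3:12] → 'dvjkekqbs'.
`re.split` interleaves the captured-group text with the surrounding fragments.

['03,', 'dvj', '']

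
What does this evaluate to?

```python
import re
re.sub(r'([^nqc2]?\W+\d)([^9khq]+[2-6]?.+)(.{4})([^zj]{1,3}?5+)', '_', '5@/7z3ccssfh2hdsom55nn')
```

Pattern: optionally any character except [nqc2], then one or more of a non-word character, then a digit (captured); then one or more of any character except [9khq], then optionally a character in [2-6], then one or more of any character (captured); then exactly 4 of any character (captured); then 1 to 3 of any character except [zj] (lazy), then one or more of the literal '5' (captured).
Matches: at [0:20] → '5@/7z3ccssfh2hdsom55'.
Every occurrence is swapped for '_'.

'_nn'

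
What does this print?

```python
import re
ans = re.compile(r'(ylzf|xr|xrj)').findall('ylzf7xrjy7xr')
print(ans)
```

['ylzf', 'xr', 'xr']

The regex engine tests alternatives in the order written; an earlier branch that matches wins even if a later one would match more.
Because there's exactly one group, `findall` drops the full match and keeps group 1 from each hit.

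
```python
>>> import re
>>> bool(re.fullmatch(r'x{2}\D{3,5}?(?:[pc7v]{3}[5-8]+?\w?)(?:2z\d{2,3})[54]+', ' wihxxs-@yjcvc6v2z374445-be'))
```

`fullmatch` succeeds only if the pattern covers the string from start to end.
Here the string isn't matched end-to-end, so the call returns None, and `bool(None)` is False.

False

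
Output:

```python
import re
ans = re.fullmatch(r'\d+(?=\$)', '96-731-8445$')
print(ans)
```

None

`re.fullmatch` is like wrapping the pattern in `^…$` (in single-line mode).
Here the string isn't matched end-to-end, so the call returns None.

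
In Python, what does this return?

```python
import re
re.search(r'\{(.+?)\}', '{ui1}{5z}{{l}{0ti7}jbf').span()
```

Lazy quantifiers expand one character at a time until the remainder of the pattern can match.
The match spans [0:5] → '{ui1}'.

(0, 5)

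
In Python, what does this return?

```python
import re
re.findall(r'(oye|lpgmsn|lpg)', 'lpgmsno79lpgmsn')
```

['lpgmsn', 'lpgmsn']

Alternation tries branches left to right and keeps the first one that lets the overall match succeed at that position.
Matches: at [0:6] match 'lpgmsn', group 1 = 'lpgmsn'; at [9:15] match 'lpgmsn', group 1 = 'lpgmsn'.
Because there's exactly one group, `findall` drops the full match and keeps group 1 from each hit.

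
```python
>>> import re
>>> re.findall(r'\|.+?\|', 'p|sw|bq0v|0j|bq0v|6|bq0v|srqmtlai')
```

['|sw|', '|0j|', '|6|']

Since nothing is captured, `findall` lists the 3 matched substrings directly.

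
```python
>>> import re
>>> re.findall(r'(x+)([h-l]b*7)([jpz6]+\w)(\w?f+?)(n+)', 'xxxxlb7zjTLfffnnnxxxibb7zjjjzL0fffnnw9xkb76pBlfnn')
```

The pattern matches one or more of a literal 'x' (captured); then a character in [h-l], then zero or more of the literal 'b', then the literal '7' (captured); then one or more of one of [jpz6], then a word character (captured); then optionally a word character, then one or more of the literal 'f' (lazy) (captured); then one or more of a literal 'n' (captured).
Multiple groups make `findall` return tuples — one 5-tuple for each match.

[('xxxx', 'lb7', 'zjT', 'Lfff', 'nnn'), ('xxx', 'ibb7', 'zjjjzL', '0fff', 'nn'), ('x', 'kb7', '6pB', 'lf', 'nn')]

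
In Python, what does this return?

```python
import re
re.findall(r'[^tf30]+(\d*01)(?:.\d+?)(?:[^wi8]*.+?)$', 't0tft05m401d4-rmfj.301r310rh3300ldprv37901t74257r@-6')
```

['01']

Pattern: one or more of any character except [tf30]; then zero or more of a digit, then the literal '01' (captured); then any character, then one or more of a digit (lazy) (non-capturing group); then zero or more of any character except [wi8], then one or more of any character (lazy) (non-capturing group); then anchored at the end.
Matches: at [6:52] match '5m401d4-rmfj.301r310rh3300ldprv37901t74257r@-6', group 1 = '01'.
Because there's exactly one group, `findall` drops the full match and keeps group 1 from the one hit.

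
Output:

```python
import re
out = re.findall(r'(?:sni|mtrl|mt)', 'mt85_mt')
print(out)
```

Matches: at [0:2] → 'mt'; at [5:7] → 'mt'.
No capturing groups, so `findall` returns the 2 full match strings.

['mt', 'mt']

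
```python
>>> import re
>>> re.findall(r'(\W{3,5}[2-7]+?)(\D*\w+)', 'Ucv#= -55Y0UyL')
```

[('#= -5', '5Y0UyL')]

Lazy quantifiers expand one character at a time until the remainder of the pattern can match.
Multiple groups make `findall` return tuples — one 2-tuple for the one match.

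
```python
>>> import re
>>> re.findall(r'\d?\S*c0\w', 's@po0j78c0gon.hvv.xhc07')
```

['s@po0j78c0gon.hvv.xhc07']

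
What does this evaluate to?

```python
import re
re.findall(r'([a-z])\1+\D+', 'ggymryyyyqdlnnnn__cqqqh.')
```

`\1` is not a pattern — it's the concrete string captured by group 1, re-applied verbatim.
One capturing group, so `findall` returns just the captured substring from the one match — 1 in all.

['g']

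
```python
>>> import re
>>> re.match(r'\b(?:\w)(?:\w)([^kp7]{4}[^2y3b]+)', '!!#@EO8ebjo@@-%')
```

`match` is anchored at position 0; if the pattern doesn't fit there, it returns None.
Here position 0 doesn't satisfy it, so the call returns None.

None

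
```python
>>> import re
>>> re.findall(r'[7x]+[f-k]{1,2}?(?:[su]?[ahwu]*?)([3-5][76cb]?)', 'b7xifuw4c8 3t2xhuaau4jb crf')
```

The pattern matches one or more of one of [7x], then 1 to 2 of a character in [f-k] (lazy); then optionally one of [su], then zero or more of one of [ahwu] (lazy) (non-capturing group); then a character in [3-5], then optionally one of [76cb] (captured).
Walking the string: at [1:9] match '7xifuw4c', group 1 = '4c'; at [14:21] match 'xhuaau4', group 1 = '4'.
One capturing group, so `findall` returns just the captured substring from each match — 2 in all.

['4c', '4']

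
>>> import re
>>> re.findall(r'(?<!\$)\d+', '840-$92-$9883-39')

['840', '2', '883', '39']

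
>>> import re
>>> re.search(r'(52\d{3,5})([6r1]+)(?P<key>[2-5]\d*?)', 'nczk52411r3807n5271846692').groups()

('52411', 'r', '3')

The pattern matches the literal '52', then 3 to 5 of a digit (captured); then one or more of one of [6r1] (captured); then a character in [2-5], then zero or more of a digit (lazy) (captured as 'key').
`search` walks the string left to right and returns the first match it finds.
The match spans [4:11] → '52411r3'.
Captured: group 1 = '52411', group 2 = 'r', group 3 = '3'.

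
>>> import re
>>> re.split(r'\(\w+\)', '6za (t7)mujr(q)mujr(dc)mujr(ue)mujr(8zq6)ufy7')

['6za ', 'mujr', 'mujr', 'mujr', 'mujr', 'ufy7']

The string is cut at each match, leaving 6 pieces.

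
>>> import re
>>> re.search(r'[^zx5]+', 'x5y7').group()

The pattern matches one or more of any character except [zx5].
The match spans [2:4] → 'y7'.

'y7'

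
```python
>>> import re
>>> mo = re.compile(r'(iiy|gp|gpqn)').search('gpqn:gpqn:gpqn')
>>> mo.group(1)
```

Alternation isn't longest-match — the leftmost alternative that fits at this position is chosen.
Unlike `match`, `search` isn't anchored — it looks for the pattern anywhere in the string.
The match spans [0:2] → 'gp'.
Captured: group 1 = 'gp'.

'gp'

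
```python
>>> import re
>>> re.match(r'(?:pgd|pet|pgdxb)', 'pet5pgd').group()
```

`match` is anchored at position 0; if the pattern doesn't fit there, it returns None.
The match spans [0:3] → 'pet'.

'pet'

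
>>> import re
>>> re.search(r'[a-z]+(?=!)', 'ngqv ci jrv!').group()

'jrv'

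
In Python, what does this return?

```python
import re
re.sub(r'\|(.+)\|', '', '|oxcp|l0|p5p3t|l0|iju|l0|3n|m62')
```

Each match is replaced by ''.

'm62'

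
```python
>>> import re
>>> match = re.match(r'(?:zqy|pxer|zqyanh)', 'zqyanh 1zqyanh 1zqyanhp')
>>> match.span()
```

Alternation isn't longest-match — the leftmost alternative that fits at this position is chosen.
With `match`, the pattern is implicitly anchored at the beginning.
The match spans [0:3] → 'zqy'.

(0, 3)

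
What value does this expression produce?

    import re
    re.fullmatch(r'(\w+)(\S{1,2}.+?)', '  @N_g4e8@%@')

This matches one or more of a word character (captured); then 1 to 2 of a non-whitespace character, then one or more of any character (lazy) (captured).
`fullmatch` succeeds only if the pattern covers the string from start to end.
Here the pattern can't cover the whole string, so the call returns None.

None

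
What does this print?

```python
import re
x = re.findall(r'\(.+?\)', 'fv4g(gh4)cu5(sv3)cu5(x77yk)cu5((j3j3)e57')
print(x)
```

['(gh4)', '(sv3)', '(x77yk)', '((j3j3)']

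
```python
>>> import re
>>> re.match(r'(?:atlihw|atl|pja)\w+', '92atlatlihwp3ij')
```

`re.match` won't scan ahead — the pattern has to work from the very first character.
Here the pattern fails at index 0, so the call returns None.

None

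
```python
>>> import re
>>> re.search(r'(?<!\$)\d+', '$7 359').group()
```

`(?!…)`/`(?<!…)` only lets a position through if the neighbouring text does NOT match; no characters are consumed.
The match spans [3:6] → '359'.

'359'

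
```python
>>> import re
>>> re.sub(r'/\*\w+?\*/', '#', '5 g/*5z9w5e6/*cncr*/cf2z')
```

Every occurrence is swapped for '#'.

'5 g/*5z9w5e6#cf2z'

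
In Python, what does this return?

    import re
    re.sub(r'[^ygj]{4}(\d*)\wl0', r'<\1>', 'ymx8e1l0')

Pattern: exactly 4 of any character except [ygj]; then zero or more of a digit (captured); then a word character, then the literal 'l0'.
The replacement refers to a captured group, so each match is rewritten using its own captured text.

'y<>'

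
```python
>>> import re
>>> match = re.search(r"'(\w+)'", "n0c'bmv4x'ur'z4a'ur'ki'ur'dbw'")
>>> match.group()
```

Unlike `match`, `search` isn't anchored — it looks for the pattern anywhere in the string.
The match spans [3:10] → "'bmv4x'".
Captured: group 1 = 'bmv4x'.

"'bmv4x'"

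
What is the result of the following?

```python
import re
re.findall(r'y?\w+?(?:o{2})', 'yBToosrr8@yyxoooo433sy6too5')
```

The `?` after the quantifier makes it lazy — it takes as little as possible before letting the rest of the pattern try.
No capturing groups, so `findall` returns the 3 full match strings.

['yBToo', 'yyxoo', 'oo433sy6too']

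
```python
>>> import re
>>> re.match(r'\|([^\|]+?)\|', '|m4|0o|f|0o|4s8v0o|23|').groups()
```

The match spans [0:4] → '|m4|'.
Captured: group 1 = 'm4'.

('m4',)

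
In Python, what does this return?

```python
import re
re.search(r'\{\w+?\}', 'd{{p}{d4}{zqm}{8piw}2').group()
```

'{p}'

`re.search` scans for the first position where the pattern succeeds.
The match spans [2:5] → '{p}'.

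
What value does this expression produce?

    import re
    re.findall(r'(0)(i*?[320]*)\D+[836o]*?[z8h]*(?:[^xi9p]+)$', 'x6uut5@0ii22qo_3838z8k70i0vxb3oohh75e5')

[('0', 'i0')]

Pattern: a literal '0' (captured); then zero or more of a literal 'i' (lazy), then zero or more of one of [320] (captured); then one or more of a non-digit, then zero or more of one of [836o] (lazy), then zero or more of one of [z8h]; then one or more of any character except [xi9p] (non-capturing group); then anchored at the end.
Scanning left to right: at [23:38] match '0i0vxb3oohh75e5', groups = ('0', 'i0').
2 groups means the one result is a tuple of 2 captured strings — 1 here.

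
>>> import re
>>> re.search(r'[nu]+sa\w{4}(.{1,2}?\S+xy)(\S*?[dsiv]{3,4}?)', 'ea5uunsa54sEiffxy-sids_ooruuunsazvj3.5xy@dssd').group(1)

'iffxy-sids_ooruuunsazvj3.5xy'

Pattern: one or more of one of [nu], then the literal 'sa'; then exactly 4 of a word character; then 1 to 2 of any character (lazy), then one or more of a non-whitespace character, then the literal 'xy' (captured); then zero or more of a non-whitespace character (lazy), then 3 to 4 of one of [dsiv] (lazy) (captured).
`search` walks the string left to right and returns the first match it finds.
The match spans [3:44] → 'uunsa54sEiffxy-sids_ooruuunsazvj3.5xy@dss'.
Captured: group 1 = 'iffxy-sids_ooruuunsazvj3.5xy', group 2 = '@dss'.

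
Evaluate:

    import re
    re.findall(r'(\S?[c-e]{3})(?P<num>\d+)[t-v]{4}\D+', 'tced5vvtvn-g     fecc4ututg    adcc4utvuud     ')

[('tced', '5'), ('adcc', '4')]

The pattern matches optionally a non-whitespace character, then exactly 3 of a character in [c-e] (captured); then one or more of a digit (captured as 'num'); then exactly 4 of a character in [t-v], then one or more of a non-digit.
`findall` packs the 2 group values into a tuple for every match.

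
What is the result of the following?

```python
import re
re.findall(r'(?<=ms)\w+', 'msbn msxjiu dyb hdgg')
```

The lookaround is zero-width — it requires the adjacent text to match without consuming it, so the asserted text isn't part of the match.
Scanning left to right: at [2:4] → 'bn'; at [7:11] → 'xjiu'.
Since nothing is captured, `findall` lists the 2 matched substrings directly.

['bn', 'xjiu']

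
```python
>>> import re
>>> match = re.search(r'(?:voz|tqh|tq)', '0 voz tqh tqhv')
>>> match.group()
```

'voz'

The match spans [2:5] → 'voz'.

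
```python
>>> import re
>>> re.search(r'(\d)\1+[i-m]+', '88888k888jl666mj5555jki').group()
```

'88888k'

After group 1 captures some text, `\1` only succeeds where that same text appears again.
`re.search` tries every starting position until one works.
The match spans [0:6] → '88888k'.
Captured: group 1 = '8'.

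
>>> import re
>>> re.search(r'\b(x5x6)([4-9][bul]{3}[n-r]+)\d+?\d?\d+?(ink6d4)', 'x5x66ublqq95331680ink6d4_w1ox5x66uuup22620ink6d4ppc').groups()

('x5x6', '6ublqq', 'ink6d4')

The pattern matches a word boundary (`\b`, zero-width); then a literal 'x', then the literal '5x6' (captured); then a character in [4-9], then exactly 3 of one of [bul], then one or more of a character in [n-r] (captured); then one or more of a digit (lazy), then optionally a digit, then one or more of a digit (lazy); then the literal 'in', then the literal 'k6', then the literal 'd4' (captured).
`re.search` scans for the first position where the pattern succeeds.
The match spans [0:24] → 'x5x66ublqq95331680ink6d4'.
Captured: group 1 = 'x5x6', group 2 = '6ublqq', group 3 = 'ink6d4'.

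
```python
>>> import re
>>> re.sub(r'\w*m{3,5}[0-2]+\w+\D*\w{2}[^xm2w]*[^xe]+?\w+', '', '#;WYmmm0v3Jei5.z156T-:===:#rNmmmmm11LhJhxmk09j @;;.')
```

The pattern matches zero or more of a word character, then 3 to 5 of a literal 'm'; then one or more of a character in [0-2]; then one or more of a word character, then zero or more of a non-digit; then exactly 2 of a word character, then zero or more of any character except [xm2w], then one or more of any character except [xe] (lazy); then one or more of a word character.
`sub` substitutes '' at each match site.

'#; @;;.'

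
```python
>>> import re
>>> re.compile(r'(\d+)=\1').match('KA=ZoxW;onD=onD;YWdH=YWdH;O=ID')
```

None

`re.match` won't scan ahead — the pattern has to work from the very first character.
Here position 0 doesn't satisfy it, so the call returns None.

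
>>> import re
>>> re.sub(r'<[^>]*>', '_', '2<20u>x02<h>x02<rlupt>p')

'2_x02_x02_p'

Matches: at [1:6] → '<20u>'; at [9:12] → '<h>'; at [15:22] → '<rlupt>'.
Each match is replaced by '_'.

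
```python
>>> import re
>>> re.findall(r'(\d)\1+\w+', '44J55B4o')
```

['4']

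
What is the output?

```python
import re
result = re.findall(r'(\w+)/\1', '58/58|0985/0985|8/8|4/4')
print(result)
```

['58', '0985', '8', '4']

`\1` has to match the exact text group 1 already captured.
One capturing group, so `findall` returns just the captured substring from each match — 4 in all.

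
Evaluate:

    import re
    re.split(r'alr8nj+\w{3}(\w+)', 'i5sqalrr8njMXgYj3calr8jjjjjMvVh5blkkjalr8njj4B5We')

`re.split` interleaves the captured-group text with the surrounding fragments.

['i5sqalrr8njMXgYj3calr8jjjjjMvVh5blkkj', 'We', '']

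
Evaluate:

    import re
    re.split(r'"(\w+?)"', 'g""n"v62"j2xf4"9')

['g"', 'n', 'v62', 'j2xf4', '9']

With a capturing group present, the delimiter's captured portion is kept in the result list.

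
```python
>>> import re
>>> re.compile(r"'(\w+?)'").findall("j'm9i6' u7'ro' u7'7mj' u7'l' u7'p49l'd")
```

With a single group, `findall` returns only what that group captured — 5 items.

['m9i6', 'ro', '7mj', 'l', 'p49l']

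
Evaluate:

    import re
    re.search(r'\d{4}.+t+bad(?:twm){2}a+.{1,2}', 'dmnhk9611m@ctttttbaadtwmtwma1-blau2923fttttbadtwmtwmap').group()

This matches exactly 4 of a digit, then one or more of any character, then one or more of the literal 't'; then the literal 'bad', then the literal 'twm' repeated 2 times; then one or more of a literal 'a', then 1 to 2 of any character.
Unlike `match`, `search` isn't anchored — it looks for the pattern anywhere in the string.
The match spans [5:54] → '9611m@ctttttbaadtwmtwma1-blau2923fttttbadtwmtwmap'.

'9611m@ctttttbaadtwmtwma1-blau2923fttttbadtwmtwmap'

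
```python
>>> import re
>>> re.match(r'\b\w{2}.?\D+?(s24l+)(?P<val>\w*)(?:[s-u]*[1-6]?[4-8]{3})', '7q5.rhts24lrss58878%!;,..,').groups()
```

('s24l', 'rss58')

The match spans [0:19] → '7q5.rhts24lrss58878'.
Captured: group 1 = 's24l', group 2 = 'rss58'.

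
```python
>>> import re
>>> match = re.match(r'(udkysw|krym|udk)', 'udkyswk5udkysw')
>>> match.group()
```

'udkysw'

`|` is ordered: at each position the engine commits to the first alternative that works.
`re.match` won't scan ahead — the pattern has to work from the very first character.
The match spans [0:6] → 'udkysw'.
Captured: group 1 = 'udkysw'.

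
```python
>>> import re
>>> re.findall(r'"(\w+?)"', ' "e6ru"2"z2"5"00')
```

`findall` collects group 1 from each match (2 total).

['e6ru', 'z2']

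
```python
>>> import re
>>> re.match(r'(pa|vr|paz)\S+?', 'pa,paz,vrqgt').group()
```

`re.match` won't scan ahead — the pattern has to work from the very first character.
The match spans [0:3] → 'pa,'.
Captured: group 1 = 'pa'.

'pa,'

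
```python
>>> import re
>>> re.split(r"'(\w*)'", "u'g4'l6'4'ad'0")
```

['u', 'g4', 'l6', '4', "ad'0"]

Matches to split on: at [1:5] → "'g4'"; at [7:10] → "'4'".
The group in the pattern means `split` returns the separators' captures alongside the pieces.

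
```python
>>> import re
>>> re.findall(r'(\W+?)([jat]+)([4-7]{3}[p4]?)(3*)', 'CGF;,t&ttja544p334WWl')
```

This matches one or more of a non-word character (lazy) (captured); then one or more of one of [jat] (captured); then exactly 3 of a character in [4-7], then optionally one of [p4] (captured); then zero or more of a literal '3' (captured).
Walking the string: at [6:17] match '&ttja544p33', groups = ('&', 'ttja', '544p', '33').
Multiple groups make `findall` return tuples — one 4-tuple for the one match.

[('&', 'ttja', '544p', '33')]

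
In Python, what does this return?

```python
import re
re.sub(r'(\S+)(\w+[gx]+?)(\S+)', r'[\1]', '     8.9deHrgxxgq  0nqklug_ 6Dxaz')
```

'     [8.9deHrgx]  [0nqkl] [6]'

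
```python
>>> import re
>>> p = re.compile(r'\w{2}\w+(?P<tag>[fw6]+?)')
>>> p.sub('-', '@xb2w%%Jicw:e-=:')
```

'@-%%-:e-=:'

Pattern: exactly 2 of a word character, then one or more of a word character; then one or more of one of [fw6] (lazy) (captured as 'tag').
Matches: at [1:5] → 'xb2w'; at [7:11] → 'Jicw'.
Each match is replaced by '-'.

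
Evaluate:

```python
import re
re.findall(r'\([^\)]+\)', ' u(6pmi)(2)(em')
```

Scanning left to right: at [2:8] → '(6pmi)'; at [8:11] → '(2)'.
`findall` yields the raw match text (2 of them) because the pattern has no groups.

['(6pmi)', '(2)']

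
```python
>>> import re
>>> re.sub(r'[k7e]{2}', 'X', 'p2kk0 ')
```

'p2X0 '

This matches exactly 2 of one of [k7e].
Matches: at [2:4] → 'kk'.
`sub` substitutes 'X' at each match site.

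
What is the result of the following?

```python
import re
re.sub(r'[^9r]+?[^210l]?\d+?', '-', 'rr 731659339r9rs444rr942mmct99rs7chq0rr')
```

'rr--9-r9r-4rr9--9r--rr'

With the lazy modifier that quantifier settles for the fewest repetitions that let the rest of the pattern succeed (the atoms after it are unaffected and can still be greedy).
Each match is replaced by '-'.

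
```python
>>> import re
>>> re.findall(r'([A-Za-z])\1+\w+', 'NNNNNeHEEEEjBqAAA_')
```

['N']

After group 1 captures some text, `\1` only succeeds where that same text appears again.
Because there's exactly one group, `findall` drops the full match and keeps group 1 from the one hit.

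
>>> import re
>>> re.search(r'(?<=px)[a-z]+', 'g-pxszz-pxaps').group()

'szz'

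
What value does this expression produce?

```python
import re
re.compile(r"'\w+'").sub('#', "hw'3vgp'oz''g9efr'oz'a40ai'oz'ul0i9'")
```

"hw#oz'#oz#oz#"

Matches: at [2:8] → "'3vgp'"; at [11:18] → "'g9efr'"; at [20:27] → "'a40ai'"; at [29:36] → "'ul0i9'".
Every occurrence is swapped for '#'.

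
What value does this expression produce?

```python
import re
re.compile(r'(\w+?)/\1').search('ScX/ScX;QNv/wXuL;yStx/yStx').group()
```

The backreference `\1` re-matches whatever the first group consumed, character for character.
Unlike `match`, `search` isn't anchored — it looks for the pattern anywhere in the string.
The match spans [0:7] → 'ScX/ScX'.
Captured: group 1 = 'ScX'.

'ScX/ScX'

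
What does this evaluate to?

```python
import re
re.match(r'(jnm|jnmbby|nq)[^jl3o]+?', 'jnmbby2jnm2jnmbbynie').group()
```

'jnmb'

Alternation isn't longest-match — the leftmost alternative that fits at this position is chosen.
`re.match` won't scan ahead — the pattern has to work from the very first character.
The match spans [0:4] → 'jnmb'.
Captured: group 1 = 'jnm'.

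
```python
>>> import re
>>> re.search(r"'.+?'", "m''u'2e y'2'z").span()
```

(1, 5)

The match spans [1:5] → "''u'".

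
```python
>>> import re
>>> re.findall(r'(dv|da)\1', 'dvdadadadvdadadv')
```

['da', 'da']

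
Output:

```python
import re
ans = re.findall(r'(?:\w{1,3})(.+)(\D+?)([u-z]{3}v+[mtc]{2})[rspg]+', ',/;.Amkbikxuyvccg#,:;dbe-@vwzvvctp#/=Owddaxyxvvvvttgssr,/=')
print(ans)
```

Pattern: 1 to 3 of a word character (non-capturing group); then one or more of any character (captured); then one or more of a non-digit (lazy) (captured); then exactly 3 of a character in [u-z], then one or more of the literal 'v', then exactly 2 of one of [mtc] (captured); then one or more of one of [rspg].
`findall` packs the 3 group values into a tuple for every match.

[('bikxuyvccg#,:;dbe-@vwzvvctp#/=Owddaxy', 'x', 'vvvvtt')]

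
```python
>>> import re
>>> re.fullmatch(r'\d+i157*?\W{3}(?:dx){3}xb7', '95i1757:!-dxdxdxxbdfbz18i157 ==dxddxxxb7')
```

None

The pattern matches one or more of a digit, then the literal 'i15', then zero or more of the literal '7' (lazy); then exactly 3 of a non-word character, then the literal 'dx' repeated 3 times, then the literal 'xb7'.
`fullmatch` succeeds only if the pattern covers the string from start to end.
Here the string isn't matched end-to-end, so the call returns None.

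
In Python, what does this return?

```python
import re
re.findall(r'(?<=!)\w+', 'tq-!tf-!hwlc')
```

The `(?=…)`/`(?<=…)` assertion just peeks at neighbouring text; it doesn't advance the match position.
With no groups in the pattern, `findall` gives back each whole match — 2 here.

['tf', 'hwlc']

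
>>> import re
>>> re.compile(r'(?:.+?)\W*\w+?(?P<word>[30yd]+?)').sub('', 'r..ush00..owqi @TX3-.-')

'-.-'

This matches one or more of any character (lazy) (non-capturing group); then zero or more of a non-word character, then one or more of a word character (lazy); then one or more of one of [30yd] (lazy) (captured as 'word').
Matches: at [0:7] → 'r..ush0'; at [7:19] → '0..owqi @TX3'.
Each match is replaced by ''.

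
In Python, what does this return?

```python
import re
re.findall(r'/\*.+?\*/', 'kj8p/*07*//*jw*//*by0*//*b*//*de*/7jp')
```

['/*07*/', '/*jw*/', '/*by0*/', '/*b*/', '/*de*/']

A `+?`/`*?`/`{m,n}?` starts at its minimum and grows only as far as needed for what follows to match.
Matches: at [4:10] → '/*07*/'; at [10:16] → '/*jw*/'; at [16:23] → '/*by0*/'; at [23:28] → '/*b*/'; at [28:34] → '/*de*/'.
With no groups in the pattern, `findall` gives back each whole match — 5 here.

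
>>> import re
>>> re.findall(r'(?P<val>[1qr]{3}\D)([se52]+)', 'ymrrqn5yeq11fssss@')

[('rrqn', '5'), ('q11f', 'ssss')]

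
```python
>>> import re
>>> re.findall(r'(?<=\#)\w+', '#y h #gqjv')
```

Because the assertion is zero-width, the text it checks is not consumed and won't appear in the result.
Matches: at [1:2] → 'y'; at [6:10] → 'gqjv'.
`findall` yields the raw match text (2 of them) because the pattern has no groups.

['y', 'gqjv']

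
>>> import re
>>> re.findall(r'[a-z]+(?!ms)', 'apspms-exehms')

The negative lookahead/lookbehind blocks any match where the forbidden context is present.
Matches: at [0:6] → 'apspms'; at [7:13] → 'exehms'.
No capturing groups, so `findall` returns the 2 full match strings.

['apspms', 'exehms']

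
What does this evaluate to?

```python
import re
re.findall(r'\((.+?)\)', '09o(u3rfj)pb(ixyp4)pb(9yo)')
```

['u3rfj', 'ixyp4', '9yo']

With the lazy modifier that quantifier settles for the fewest repetitions that let the rest of the pattern succeed (the atoms after it are unaffected and can still be greedy).
Walking the string: at [3:10] match '(u3rfj)', group 1 = 'u3rfj'; at [12:19] match '(ixyp4)', group 1 = 'ixyp4'; at [21:26] match '(9yo)', group 1 = '9yo'.
Because there's exactly one group, `findall` drops the full match and keeps group 1 from each hit.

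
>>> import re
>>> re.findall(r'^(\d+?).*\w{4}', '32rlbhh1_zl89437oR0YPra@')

This matches anchored at the start of the string; then one or more of a digit (lazy) (captured); then zero or more of any character, then exactly 4 of a word character.
Matches: at [0:23] match '32rlbhh1_zl89437oR0YPra', group 1 = '3'.
Because there's exactly one group, `findall` drops the full match and keeps group 1 from the one hit.

['3']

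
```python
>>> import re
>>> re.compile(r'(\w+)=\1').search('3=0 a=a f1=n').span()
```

After group 1 captures some text, `\1` only succeeds where that same text appears again.
The match spans [4:7] → 'a=a'.

(4, 7)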